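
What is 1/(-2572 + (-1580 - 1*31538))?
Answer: -1/35690 ≈ -2.8019e-5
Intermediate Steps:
1/(-2572 + (-1580 - 1*31538)) = 1/(-2572 + (-1580 - 31538)) = 1/(-2572 - 33118) = 1/(-35690) = -1/35690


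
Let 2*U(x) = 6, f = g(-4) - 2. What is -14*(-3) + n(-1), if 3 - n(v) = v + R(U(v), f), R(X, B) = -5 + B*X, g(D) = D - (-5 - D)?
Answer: 66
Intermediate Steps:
g(D) = 5 + 2*D (g(D) = D + (5 + D) = 5 + 2*D)
f = -5 (f = (5 + 2*(-4)) - 2 = (5 - 8) - 2 = -3 - 2 = -5)
U(x) = 3 (U(x) = (½)*6 = 3)
n(v) = 23 - v (n(v) = 3 - (v + (-5 - 5*3)) = 3 - (v + (-5 - 15)) = 3 - (v - 20) = 3 - (-20 + v) = 3 + (20 - v) = 23 - v)
-14*(-3) + n(-1) = -14*(-3) + (23 - 1*(-1)) = 42 + (23 + 1) = 42 + 24 = 66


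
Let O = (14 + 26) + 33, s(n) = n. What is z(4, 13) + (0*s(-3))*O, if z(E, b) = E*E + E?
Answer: 20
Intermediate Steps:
z(E, b) = E + E² (z(E, b) = E² + E = E + E²)
O = 73 (O = 40 + 33 = 73)
z(4, 13) + (0*s(-3))*O = 4*(1 + 4) + (0*(-3))*73 = 4*5 + 0*73 = 20 + 0 = 20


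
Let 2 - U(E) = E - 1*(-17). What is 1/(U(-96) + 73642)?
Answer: 1/73723 ≈ 1.3564e-5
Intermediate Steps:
U(E) = -15 - E (U(E) = 2 - (E - 1*(-17)) = 2 - (E + 17) = 2 - (17 + E) = 2 + (-17 - E) = -15 - E)
1/(U(-96) + 73642) = 1/((-15 - 1*(-96)) + 73642) = 1/((-15 + 96) + 73642) = 1/(81 + 73642) = 1/73723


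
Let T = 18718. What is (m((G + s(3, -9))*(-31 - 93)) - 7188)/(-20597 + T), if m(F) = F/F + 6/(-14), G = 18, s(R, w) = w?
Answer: 50312/13153 ≈ 3.8251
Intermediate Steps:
m(F) = 4/7 (m(F) = 1 + 6*(-1/14) = 1 - 3/7 = 4/7)
(m((G + s(3, -9))*(-31 - 93)) - 7188)/(-20597 + T) = (4/7 - 7188)/(-20597 + 18718) = -50312/7/(-1879) = -50312/7*(-1/1879) = 50312/13153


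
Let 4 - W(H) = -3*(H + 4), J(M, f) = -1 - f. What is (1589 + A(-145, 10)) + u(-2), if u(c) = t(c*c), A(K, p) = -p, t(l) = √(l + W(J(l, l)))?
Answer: 1579 + √5 ≈ 1581.2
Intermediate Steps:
W(H) = 16 + 3*H (W(H) = 4 - (-3)*(H + 4) = 4 - (-3)*(4 + H) = 4 - (-12 - 3*H) = 4 + (12 + 3*H) = 16 + 3*H)
t(l) = √(13 - 2*l) (t(l) = √(l + (16 + 3*(-1 - l))) = √(l + (16 + (-3 - 3*l))) = √(l + (13 - 3*l)) = √(13 - 2*l))
u(c) = √(13 - 2*c²) (u(c) = √(13 - 2*c*c) = √(13 - 2*c²))
(1589 + A(-145, 10)) + u(-2) = (1589 - 1*10) + √(13 - 2*(-2)²) = (1589 - 10) + √(13 - 2*4) = 1579 + √(13 - 8) = 1579 + √5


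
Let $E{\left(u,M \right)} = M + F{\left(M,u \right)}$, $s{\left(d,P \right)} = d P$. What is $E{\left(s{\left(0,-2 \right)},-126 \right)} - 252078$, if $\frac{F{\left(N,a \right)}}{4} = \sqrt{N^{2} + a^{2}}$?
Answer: $-251700$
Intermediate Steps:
$F{\left(N,a \right)} = 4 \sqrt{N^{2} + a^{2}}$
$s{\left(d,P \right)} = P d$
$E{\left(u,M \right)} = M + 4 \sqrt{M^{2} + u^{2}}$
$E{\left(s{\left(0,-2 \right)},-126 \right)} - 252078 = \left(-126 + 4 \sqrt{\left(-126\right)^{2} + \left(\left(-2\right) 0\right)^{2}}\right) - 252078 = \left(-126 + 4 \sqrt{15876 + 0^{2}}\right) - 252078 = \left(-126 + 4 \sqrt{15876 + 0}\right) - 252078 = \left(-126 + 4 \sqrt{15876}\right) - 252078 = \left(-126 + 4 \cdot 126\right) - 252078 = \left(-126 + 504\right) - 252078 = 378 - 252078 = -251700$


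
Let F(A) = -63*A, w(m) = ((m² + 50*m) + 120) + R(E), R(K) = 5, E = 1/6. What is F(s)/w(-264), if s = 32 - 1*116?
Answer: 5292/56621 ≈ 0.093464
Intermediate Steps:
s = -84 (s = 32 - 116 = -84)
E = ⅙ ≈ 0.16667
w(m) = 125 + m² + 50*m (w(m) = ((m² + 50*m) + 120) + 5 = (120 + m² + 50*m) + 5 = 125 + m² + 50*m)
F(s)/w(-264) = (-63*(-84))/(125 + (-264)² + 50*(-264)) = 5292/(125 + 69696 - 13200) = 5292/56621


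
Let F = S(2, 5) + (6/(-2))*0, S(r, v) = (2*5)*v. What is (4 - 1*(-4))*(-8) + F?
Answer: -14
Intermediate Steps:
S(r, v) = 10*v
F = 50 (F = 10*5 + (6/(-2))*0 = 50 + (6*(-1/2))*0 = 50 - 3*0 = 50 + 0 = 50)
(4 - 1*(-4))*(-8) + F = (4 - 1*(-4))*(-8) + 50 = (4 + 4)*(-8) + 50 = 8*(-8) + 50 = -64 + 50 = -14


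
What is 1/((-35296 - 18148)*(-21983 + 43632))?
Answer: -1/1157009156 ≈ -8.6430e-10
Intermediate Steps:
1/((-35296 - 18148)*(-21983 + 43632)) = 1/(-53444*21649) = 1/(-1157009156) = -1/1157009156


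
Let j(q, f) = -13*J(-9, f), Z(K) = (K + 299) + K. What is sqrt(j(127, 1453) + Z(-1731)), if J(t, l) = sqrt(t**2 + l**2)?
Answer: sqrt(-3163 - 13*sqrt(2111290)) ≈ 148.5*I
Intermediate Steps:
J(t, l) = sqrt(l**2 + t**2)
Z(K) = 299 + 2*K (Z(K) = (299 + K) + K = 299 + 2*K)
j(q, f) = -13*sqrt(81 + f**2) (j(q, f) = -13*sqrt(f**2 + (-9)**2) = -13*sqrt(f**2 + 81) = -13*sqrt(81 + f**2))
sqrt(j(127, 1453) + Z(-1731)) = sqrt(-13*sqrt(81 + 1453**2) + (299 + 2*(-1731))) = sqrt(-13*sqrt(81 + 2111209) + (299 - 3462)) = sqrt(-13*sqrt(2111290) - 3163) = sqrt(-3163 - 13*sqrt(2111290))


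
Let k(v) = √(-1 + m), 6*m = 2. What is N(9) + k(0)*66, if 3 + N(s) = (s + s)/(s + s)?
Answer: -2 + 22*I*√6 ≈ -2.0 + 53.889*I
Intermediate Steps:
m = ⅓ (m = (⅙)*2 = ⅓ ≈ 0.33333)
N(s) = -2 (N(s) = -3 + (s + s)/(s + s) = -3 + (2*s)/((2*s)) = -3 + (2*s)*(1/(2*s)) = -3 + 1 = -2)
k(v) = I*√6/3 (k(v) = √(-1 + ⅓) = √(-⅔) = I*√6/3)
N(9) + k(0)*66 = -2 + (I*√6/3)*66 = -2 + 22*I*√6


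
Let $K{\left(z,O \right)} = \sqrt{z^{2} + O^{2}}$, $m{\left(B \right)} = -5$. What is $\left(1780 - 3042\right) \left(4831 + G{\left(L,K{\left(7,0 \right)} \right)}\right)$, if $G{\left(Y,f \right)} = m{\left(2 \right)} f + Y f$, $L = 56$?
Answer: $-6547256$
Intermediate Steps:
$K{\left(z,O \right)} = \sqrt{O^{2} + z^{2}}$
$G{\left(Y,f \right)} = - 5 f + Y f$
$\left(1780 - 3042\right) \left(4831 + G{\left(L,K{\left(7,0 \right)} \right)}\right) = \left(1780 - 3042\right) \left(4831 + \sqrt{0^{2} + 7^{2}} \left(-5 + 56\right)\right) = - 1262 \left(4831 + \sqrt{0 + 49} \cdot 51\right) = - 1262 \left(4831 + \sqrt{49} \cdot 51\right) = - 1262 \left(4831 + 7 \cdot 51\right) = - 1262 \left(4831 + 357\right) = \left(-1262\right) 5188 = -6547256$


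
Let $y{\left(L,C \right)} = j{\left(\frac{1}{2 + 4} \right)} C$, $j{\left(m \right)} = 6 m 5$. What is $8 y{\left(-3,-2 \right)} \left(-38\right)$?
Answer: $3040$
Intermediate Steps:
$j{\left(m \right)} = 30 m$
$y{\left(L,C \right)} = 5 C$ ($y{\left(L,C \right)} = \frac{30}{2 + 4} C = \frac{30}{6} C = 30 \cdot \frac{1}{6} C = 5 C$)
$8 y{\left(-3,-2 \right)} \left(-38\right) = 8 \cdot 5 \left(-2\right) \left(-38\right) = 8 \left(-10\right) \left(-38\right) = \left(-80\right) \left(-38\right) = 3040$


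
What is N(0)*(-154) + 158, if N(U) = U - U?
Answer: 158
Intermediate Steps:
N(U) = 0
N(0)*(-154) + 158 = 0*(-154) + 158 = 0 + 158 = 158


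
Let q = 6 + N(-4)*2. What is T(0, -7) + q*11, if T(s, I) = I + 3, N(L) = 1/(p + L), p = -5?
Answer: 536/9 ≈ 59.556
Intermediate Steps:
N(L) = 1/(-5 + L)
T(s, I) = 3 + I
q = 52/9 (q = 6 + 2/(-5 - 4) = 6 + 2/(-9) = 6 - ⅑*2 = 6 - 2/9 = 52/9 ≈ 5.7778)
T(0, -7) + q*11 = (3 - 7) + (52/9)*11 = -4 + 572/9 = 536/9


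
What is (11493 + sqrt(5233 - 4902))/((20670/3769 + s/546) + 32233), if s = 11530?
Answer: 11825572941/33193097516 + 1028937*sqrt(331)/33193097516 ≈ 0.35683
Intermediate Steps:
(11493 + sqrt(5233 - 4902))/((20670/3769 + s/546) + 32233) = (11493 + sqrt(5233 - 4902))/((20670/3769 + 11530/546) + 32233) = (11493 + sqrt(331))/((20670*(1/3769) + 11530*(1/546)) + 32233) = (11493 + sqrt(331))/((20670/3769 + 5765/273) + 32233) = (11493 + sqrt(331))/(27371195/1028937 + 32233) = (11493 + sqrt(331))/(33193097516/1028937) = (11493 + sqrt(331))*(1028937/33193097516) = 11825572941/33193097516 + 1028937*sqrt(331)/33193097516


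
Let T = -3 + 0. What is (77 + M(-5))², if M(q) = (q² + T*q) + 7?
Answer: 15376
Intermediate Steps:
T = -3
M(q) = 7 + q² - 3*q (M(q) = (q² - 3*q) + 7 = 7 + q² - 3*q)
(77 + M(-5))² = (77 + (7 + (-5)² - 3*(-5)))² = (77 + (7 + 25 + 15))² = (77 + 47)² = 124² = 15376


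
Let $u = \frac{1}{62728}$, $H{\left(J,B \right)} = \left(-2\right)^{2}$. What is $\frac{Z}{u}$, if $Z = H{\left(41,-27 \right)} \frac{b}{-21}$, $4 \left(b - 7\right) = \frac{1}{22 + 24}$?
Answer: $- \frac{40428196}{483} \approx -83702.0$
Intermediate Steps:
$b = \frac{1289}{184}$ ($b = 7 + \frac{1}{4 \left(22 + 24\right)} = 7 + \frac{1}{4 \cdot 46} = 7 + \frac{1}{4} \cdot \frac{1}{46} = 7 + \frac{1}{184} = \frac{1289}{184} \approx 7.0054$)
$H{\left(J,B \right)} = 4$
$u = \frac{1}{62728} \approx 1.5942 \cdot 10^{-5}$
$Z = - \frac{1289}{966}$ ($Z = 4 \frac{1289}{184 \left(-21\right)} = 4 \cdot \frac{1289}{184} \left(- \frac{1}{21}\right) = 4 \left(- \frac{1289}{3864}\right) = - \frac{1289}{966} \approx -1.3344$)
$\frac{Z}{u} = - \frac{1289 \frac{1}{\frac{1}{62728}}}{966} = \left(- \frac{1289}{966}\right) 62728 = - \frac{40428196}{483}$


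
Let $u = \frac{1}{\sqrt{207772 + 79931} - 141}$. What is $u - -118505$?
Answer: $\frac{10579415417}{89274} + \frac{\sqrt{31967}}{89274} \approx 1.1851 \cdot 10^{5}$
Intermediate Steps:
$u = \frac{1}{-141 + 3 \sqrt{31967}}$ ($u = \frac{1}{\sqrt{287703} - 141} = \frac{1}{3 \sqrt{31967} - 141} = \frac{1}{-141 + 3 \sqrt{31967}} \approx 0.0025292$)
$u - -118505 = \left(\frac{47}{89274} + \frac{\sqrt{31967}}{89274}\right) - -118505 = \left(\frac{47}{89274} + \frac{\sqrt{31967}}{89274}\right) + 118505 = \frac{10579415417}{89274} + \frac{\sqrt{31967}}{89274}$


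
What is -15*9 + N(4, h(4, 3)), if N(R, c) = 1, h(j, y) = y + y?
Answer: -134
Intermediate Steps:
h(j, y) = 2*y
-15*9 + N(4, h(4, 3)) = -15*9 + 1 = -135 + 1 = -134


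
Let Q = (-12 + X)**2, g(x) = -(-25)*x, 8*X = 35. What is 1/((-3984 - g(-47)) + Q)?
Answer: -64/176055 ≈ -0.00036352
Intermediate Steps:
X = 35/8 (X = (1/8)*35 = 35/8 ≈ 4.3750)
g(x) = 25*x
Q = 3721/64 (Q = (-12 + 35/8)**2 = (-61/8)**2 = 3721/64 ≈ 58.141)
1/((-3984 - g(-47)) + Q) = 1/((-3984 - 25*(-47)) + 3721/64) = 1/((-3984 - 1*(-1175)) + 3721/64) = 1/((-3984 + 1175) + 3721/64) = 1/(-2809 + 3721/64) = 1/(-176055/64) = -64/176055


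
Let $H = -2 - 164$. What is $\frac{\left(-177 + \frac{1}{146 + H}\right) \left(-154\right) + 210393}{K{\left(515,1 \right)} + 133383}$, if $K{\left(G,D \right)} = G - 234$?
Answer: $\frac{2376587}{1336640} \approx 1.778$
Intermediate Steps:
$K{\left(G,D \right)} = -234 + G$
$H = -166$
$\frac{\left(-177 + \frac{1}{146 + H}\right) \left(-154\right) + 210393}{K{\left(515,1 \right)} + 133383} = \frac{\left(-177 + \frac{1}{146 - 166}\right) \left(-154\right) + 210393}{\left(-234 + 515\right) + 133383} = \frac{\left(-177 + \frac{1}{-20}\right) \left(-154\right) + 210393}{281 + 133383} = \frac{\left(-177 - \frac{1}{20}\right) \left(-154\right) + 210393}{133664} = \left(\left(- \frac{3541}{20}\right) \left(-154\right) + 210393\right) \frac{1}{133664} = \left(\frac{272657}{10} + 210393\right) \frac{1}{133664} = \frac{2376587}{10} \cdot \frac{1}{133664} = \frac{2376587}{1336640}$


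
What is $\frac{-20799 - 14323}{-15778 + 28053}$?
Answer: $- \frac{35122}{12275} \approx -2.8613$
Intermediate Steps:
$\frac{-20799 - 14323}{-15778 + 28053} = - \frac{35122}{12275}$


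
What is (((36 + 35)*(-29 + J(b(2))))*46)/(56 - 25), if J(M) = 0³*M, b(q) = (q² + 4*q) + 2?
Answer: -94714/31 ≈ -3055.3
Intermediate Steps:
b(q) = 2 + q² + 4*q
J(M) = 0 (J(M) = 0*M = 0)
(((36 + 35)*(-29 + J(b(2))))*46)/(56 - 25) = (((36 + 35)*(-29 + 0))*46)/(56 - 25) = ((71*(-29))*46)/31 = -2059*46*(1/31) = -94714*1/31 = -94714/31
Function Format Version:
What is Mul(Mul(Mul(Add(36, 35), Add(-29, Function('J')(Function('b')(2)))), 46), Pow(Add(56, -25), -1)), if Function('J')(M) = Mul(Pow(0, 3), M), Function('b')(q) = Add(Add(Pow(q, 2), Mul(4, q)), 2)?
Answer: Rational(-94714, 31) ≈ -3055.3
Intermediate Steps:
Function('b')(q) = Add(2, Pow(q, 2), Mul(4, q))
Function('J')(M) = 0 (Function('J')(M) = Mul(0, M) = 0)
Mul(Mul(Mul(Add(36, 35), Add(-29, Function('J')(Function('b')(2)))), 46), Pow(Add(56, -25), -1)) = Mul(Mul(Mul(Add(36, 35), Add(-29, 0)), 46), Pow(Add(56, -25), -1)) = Mul(Mul(Mul(71, -29), 46), Pow(31, -1)) = Mul(Mul(-2059, 46), Rational(1, 31)) = Mul(-94714, Rational(1, 31)) = Rational(-94714, 31)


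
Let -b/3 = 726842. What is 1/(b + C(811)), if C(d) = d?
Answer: -1/2179715 ≈ -4.5878e-7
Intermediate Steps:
b = -2180526 (b = -3*726842 = -2180526)
1/(b + C(811)) = 1/(-2180526 + 811) = 1/(-2179715) = -1/2179715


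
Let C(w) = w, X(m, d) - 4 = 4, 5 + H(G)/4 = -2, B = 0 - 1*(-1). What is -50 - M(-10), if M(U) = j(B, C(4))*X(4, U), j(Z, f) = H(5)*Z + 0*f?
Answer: 174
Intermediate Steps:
B = 1 (B = 0 + 1 = 1)
H(G) = -28 (H(G) = -20 + 4*(-2) = -20 - 8 = -28)
X(m, d) = 8 (X(m, d) = 4 + 4 = 8)
j(Z, f) = -28*Z (j(Z, f) = -28*Z + 0*f = -28*Z + 0 = -28*Z)
M(U) = -224 (M(U) = -28*1*8 = -28*8 = -224)
-50 - M(-10) = -50 - 1*(-224) = -50 + 224 = 174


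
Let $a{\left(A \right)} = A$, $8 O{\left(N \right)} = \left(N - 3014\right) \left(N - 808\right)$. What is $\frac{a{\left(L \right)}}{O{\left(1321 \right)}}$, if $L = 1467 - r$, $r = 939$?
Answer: $- \frac{1408}{289503} \approx -0.0048635$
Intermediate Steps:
$L = 528$ ($L = 1467 - 939 = 528$)
$O{\left(N \right)} = \frac{\left(-3014 + N\right) \left(-808 + N\right)}{8}$ ($O{\left(N \right)} = \frac{\left(N - 3014\right) \left(N - 808\right)}{8} = \frac{\left(-3014 + N\right) \left(-808 + N\right)}{8}$)
$\frac{a{\left(L \right)}}{O{\left(1321 \right)}} = \frac{528}{304414 - \frac{2524431}{4} + \frac{1321^{2}}{8}} = \frac{528}{304414 - \frac{2524431}{4} + \frac{1}{8} \cdot 1745041} = \frac{528}{304414 - \frac{2524431}{4} + \frac{1745041}{8}} = \frac{528}{- \frac{868509}{8}} = 528 \left(- \frac{8}{868509}\right) = - \frac{1408}{289503}$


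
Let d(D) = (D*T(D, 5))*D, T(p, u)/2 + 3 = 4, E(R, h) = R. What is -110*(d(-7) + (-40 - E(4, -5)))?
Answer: -5940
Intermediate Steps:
T(p, u) = 2 (T(p, u) = -6 + 2*4 = -6 + 8 = 2)
d(D) = 2*D² (d(D) = (D*2)*D = (2*D)*D = 2*D²)
-110*(d(-7) + (-40 - E(4, -5))) = -110*(2*(-7)² + (-40 - 1*4)) = -110*(2*49 + (-40 - 4)) = -110*(98 - 44) = -110*54 = -5940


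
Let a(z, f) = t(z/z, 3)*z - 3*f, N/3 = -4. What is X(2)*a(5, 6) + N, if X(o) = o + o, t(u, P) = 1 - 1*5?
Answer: -164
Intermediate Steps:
N = -12 (N = 3*(-4) = -12)
t(u, P) = -4 (t(u, P) = 1 - 5 = -4)
a(z, f) = -4*z - 3*f
X(o) = 2*o
X(2)*a(5, 6) + N = (2*2)*(-4*5 - 3*6) - 12 = 4*(-20 - 18) - 12 = 4*(-38) - 12 = -152 - 12 = -164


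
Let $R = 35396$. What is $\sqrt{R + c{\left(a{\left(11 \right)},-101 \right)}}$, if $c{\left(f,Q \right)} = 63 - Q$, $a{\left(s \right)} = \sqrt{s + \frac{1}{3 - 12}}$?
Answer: $2 \sqrt{8890} \approx 188.57$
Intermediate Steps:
$a{\left(s \right)} = \sqrt{- \frac{1}{9} + s}$ ($a{\left(s \right)} = \sqrt{s + \frac{1}{-9}} = \sqrt{s - \frac{1}{9}} = \sqrt{- \frac{1}{9} + s}$)
$\sqrt{R + c{\left(a{\left(11 \right)},-101 \right)}} = \sqrt{35396 + \left(63 - -101\right)} = \sqrt{35396 + \left(63 + 101\right)} = \sqrt{35396 + 164} = \sqrt{35560} = 2 \sqrt{8890}$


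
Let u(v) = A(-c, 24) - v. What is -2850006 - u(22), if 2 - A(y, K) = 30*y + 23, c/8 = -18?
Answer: -2845643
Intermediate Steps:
c = -144 (c = 8*(-18) = -144)
A(y, K) = -21 - 30*y (A(y, K) = 2 - (30*y + 23) = 2 - (23 + 30*y) = 2 + (-23 - 30*y) = -21 - 30*y)
u(v) = -4341 - v (u(v) = (-21 - (-30)*(-144)) - v = (-21 - 30*144) - v = (-21 - 4320) - v = -4341 - v)
-2850006 - u(22) = -2850006 - (-4341 - 1*22) = -2850006 - (-4341 - 22) = -2850006 - 1*(-4363) = -2850006 + 4363 = -2845643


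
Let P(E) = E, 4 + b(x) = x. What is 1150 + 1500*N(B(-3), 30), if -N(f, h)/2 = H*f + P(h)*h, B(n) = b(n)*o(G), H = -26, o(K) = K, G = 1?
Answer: -3244850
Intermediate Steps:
b(x) = -4 + x
B(n) = -4 + n (B(n) = (-4 + n)*1 = -4 + n)
N(f, h) = -2*h**2 + 52*f (N(f, h) = -2*(-26*f + h*h) = -2*(-26*f + h**2) = -2*(h**2 - 26*f) = -2*h**2 + 52*f)
1150 + 1500*N(B(-3), 30) = 1150 + 1500*(-2*30**2 + 52*(-4 - 3)) = 1150 + 1500*(-2*900 + 52*(-7)) = 1150 + 1500*(-1800 - 364) = 1150 + 1500*(-2164) = 1150 - 3246000 = -3244850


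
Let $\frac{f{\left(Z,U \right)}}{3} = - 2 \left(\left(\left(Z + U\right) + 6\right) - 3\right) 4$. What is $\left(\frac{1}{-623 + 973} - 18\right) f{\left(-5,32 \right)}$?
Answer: $\frac{453528}{35} \approx 12958.0$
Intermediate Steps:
$f{\left(Z,U \right)} = -72 - 24 U - 24 Z$ ($f{\left(Z,U \right)} = 3 - 2 \left(\left(\left(Z + U\right) + 6\right) - 3\right) 4 = 3 - 2 \left(\left(\left(U + Z\right) + 6\right) - 3\right) 4 = 3 - 2 \left(\left(6 + U + Z\right) - 3\right) 4 = 3 - 2 \left(3 + U + Z\right) 4 = 3 \left(-6 - 2 U - 2 Z\right) 4 = 3 \left(-24 - 8 U - 8 Z\right) = -72 - 24 U - 24 Z$)
$\left(\frac{1}{-623 + 973} - 18\right) f{\left(-5,32 \right)} = \left(\frac{1}{-623 + 973} - 18\right) \left(-72 - 768 - -120\right) = \left(\frac{1}{350} - 18\right) \left(-72 - 768 + 120\right) = \left(\frac{1}{350} - 18\right) \left(-720\right) = \left(- \frac{6299}{350}\right) \left(-720\right) = \frac{453528}{35}$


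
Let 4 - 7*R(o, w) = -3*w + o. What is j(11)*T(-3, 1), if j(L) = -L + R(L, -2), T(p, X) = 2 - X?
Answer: -90/7 ≈ -12.857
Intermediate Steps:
R(o, w) = 4/7 - o/7 + 3*w/7 (R(o, w) = 4/7 - (-3*w + o)/7 = 4/7 - (o - 3*w)/7 = 4/7 + (-o/7 + 3*w/7) = 4/7 - o/7 + 3*w/7)
j(L) = -2/7 - 8*L/7 (j(L) = -L + (4/7 - L/7 + (3/7)*(-2)) = -L + (4/7 - L/7 - 6/7) = -L + (-2/7 - L/7) = -2/7 - 8*L/7)
j(11)*T(-3, 1) = (-2/7 - 8/7*11)*(2 - 1*1) = (-2/7 - 88/7)*(2 - 1) = -90/7*1 = -90/7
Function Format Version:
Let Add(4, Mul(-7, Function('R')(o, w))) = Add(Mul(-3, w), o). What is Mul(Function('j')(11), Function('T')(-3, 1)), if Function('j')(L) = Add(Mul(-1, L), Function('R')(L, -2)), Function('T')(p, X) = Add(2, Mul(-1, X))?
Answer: Rational(-90, 7) ≈ -12.857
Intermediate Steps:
Function('R')(o, w) = Add(Rational(4, 7), Mul(Rational(-1, 7), o), Mul(Rational(3, 7), w)) (Function('R')(o, w) = Add(Rational(4, 7), Mul(Rational(-1, 7), Add(Mul(-3, w), o))) = Add(Rational(4, 7), Mul(Rational(-1, 7), Add(o, Mul(-3, w)))) = Add(Rational(4, 7), Add(Mul(Rational(-1, 7), o), Mul(Rational(3, 7), w))) = Add(Rational(4, 7), Mul(Rational(-1, 7), o), Mul(Rational(3, 7), w)))
Function('j')(L) = Add(Rational(-2, 7), Mul(Rational(-8, 7), L)) (Function('j')(L) = Add(Mul(-1, L), Add(Rational(4, 7), Mul(Rational(-1, 7), L), Mul(Rational(3, 7), -2))) = Add(Mul(-1, L), Add(Rational(4, 7), Mul(Rational(-1, 7), L), Rational(-6, 7))) = Add(Mul(-1, L), Add(Rational(-2, 7), Mul(Rational(-1, 7), L))) = Add(Rational(-2, 7), Mul(Rational(-8, 7), L)))
Mul(Function('j')(11), Function('T')(-3, 1)) = Mul(Add(Rational(-2, 7), Mul(Rational(-8, 7), 11)), Add(2, Mul(-1, 1))) = Mul(Add(Rational(-2, 7), Rational(-88, 7)), Add(2, -1)) = Mul(Rational(-90, 7), 1) = Rational(-90, 7)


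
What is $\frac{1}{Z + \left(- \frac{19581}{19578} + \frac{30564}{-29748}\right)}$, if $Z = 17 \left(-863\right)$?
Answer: $- \frac{16177954}{237379565289} \approx -6.8152 \cdot 10^{-5}$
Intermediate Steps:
$Z = -14671$
$\frac{1}{Z + \left(- \frac{19581}{19578} + \frac{30564}{-29748}\right)} = \frac{1}{-14671 + \left(- \frac{19581}{19578} + \frac{30564}{-29748}\right)} = \frac{1}{-14671 + \left(\left(-19581\right) \frac{1}{19578} + 30564 \left(- \frac{1}{29748}\right)\right)} = \frac{1}{-14671 - \frac{32802155}{16177954}} = \frac{1}{- \frac{237379565289}{16177954}} = - \frac{16177954}{237379565289}$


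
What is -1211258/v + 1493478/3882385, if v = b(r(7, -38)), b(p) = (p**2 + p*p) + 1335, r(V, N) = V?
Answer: -4700429736356/5563457705 ≈ -844.88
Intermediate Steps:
b(p) = 1335 + 2*p**2 (b(p) = (p**2 + p**2) + 1335 = 2*p**2 + 1335 = 1335 + 2*p**2)
v = 1433 (v = 1335 + 2*7**2 = 1335 + 2*49 = 1335 + 98 = 1433)
-1211258/v + 1493478/3882385 = -1211258/1433 + 1493478/3882385 = -4700429736356/5563457705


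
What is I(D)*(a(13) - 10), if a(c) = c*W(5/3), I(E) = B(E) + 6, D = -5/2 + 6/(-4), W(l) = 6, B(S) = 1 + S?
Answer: 204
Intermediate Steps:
D = -4 (D = -5*½ + 6*(-¼) = -5/2 - 3/2 = -4)
I(E) = 7 + E (I(E) = (1 + E) + 6 = 7 + E)
a(c) = 6*c (a(c) = c*6 = 6*c)
I(D)*(a(13) - 10) = (7 - 4)*(6*13 - 10) = 3*(78 - 10) = 3*68 = 204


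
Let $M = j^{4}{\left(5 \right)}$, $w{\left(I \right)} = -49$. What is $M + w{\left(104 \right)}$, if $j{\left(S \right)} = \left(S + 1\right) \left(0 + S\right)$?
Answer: $809951$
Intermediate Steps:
$j{\left(S \right)} = S \left(1 + S\right)$ ($j{\left(S \right)} = \left(1 + S\right) S = S \left(1 + S\right)$)
$M = 810000$ ($M = \left(5 \left(1 + 5\right)\right)^{4} = \left(5 \cdot 6\right)^{4} = 30^{4} = 810000$)
$M + w{\left(104 \right)} = 810000 - 49 = 809951$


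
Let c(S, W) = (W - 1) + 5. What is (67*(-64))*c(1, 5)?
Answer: -38592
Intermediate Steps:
c(S, W) = 4 + W (c(S, W) = (-1 + W) + 5 = 4 + W)
(67*(-64))*c(1, 5) = (67*(-64))*(4 + 5) = -4288*9 = -38592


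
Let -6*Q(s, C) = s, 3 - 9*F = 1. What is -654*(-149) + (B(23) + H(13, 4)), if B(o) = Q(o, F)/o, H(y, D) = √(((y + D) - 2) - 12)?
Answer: 584675/6 + √3 ≈ 97448.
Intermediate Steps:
F = 2/9 (F = ⅓ - ⅑*1 = ⅓ - ⅑ = 2/9 ≈ 0.22222)
Q(s, C) = -s/6
H(y, D) = √(-14 + D + y) (H(y, D) = √(((D + y) - 2) - 12) = √((-2 + D + y) - 12) = √(-14 + D + y))
B(o) = -⅙ (B(o) = (-o/6)/o = -⅙)
-654*(-149) + (B(23) + H(13, 4)) = -654*(-149) + (-⅙ + √(-14 + 4 + 13)) = 97446 + (-⅙ + √3) = 584675/6 + √3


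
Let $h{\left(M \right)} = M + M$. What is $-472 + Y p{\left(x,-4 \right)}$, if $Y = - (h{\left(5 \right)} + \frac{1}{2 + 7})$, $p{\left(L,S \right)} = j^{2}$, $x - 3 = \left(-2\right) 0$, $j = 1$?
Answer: $- \frac{4339}{9} \approx -482.11$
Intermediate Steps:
$x = 3$ ($x = 3 - 0 = 3 + 0 = 3$)
$p{\left(L,S \right)} = 1$ ($p{\left(L,S \right)} = 1^{2} = 1$)
$h{\left(M \right)} = 2 M$
$Y = - \frac{91}{9}$ ($Y = - (2 \cdot 5 + \frac{1}{2 + 7}) = - (10 + \frac{1}{9}) = \left(-1\right) \frac{91}{9} = - \frac{91}{9} \approx -10.111$)
$-472 + Y p{\left(x,-4 \right)} = -472 - \frac{91}{9} = - \frac{4339}{9}$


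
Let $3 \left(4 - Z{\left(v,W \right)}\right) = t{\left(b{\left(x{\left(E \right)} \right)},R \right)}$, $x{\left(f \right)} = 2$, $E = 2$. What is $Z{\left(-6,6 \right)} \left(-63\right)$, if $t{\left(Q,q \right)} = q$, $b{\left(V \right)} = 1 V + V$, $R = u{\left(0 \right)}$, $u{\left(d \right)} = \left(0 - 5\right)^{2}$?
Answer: $273$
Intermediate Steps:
$u{\left(d \right)} = 25$ ($u{\left(d \right)} = \left(-5\right)^{2} = 25$)
$R = 25$
$b{\left(V \right)} = 2 V$ ($b{\left(V \right)} = V + V = 2 V$)
$Z{\left(v,W \right)} = - \frac{13}{3}$ ($Z{\left(v,W \right)} = 4 - \frac{25}{3} = - \frac{13}{3}$)
$Z{\left(-6,6 \right)} \left(-63\right) = \left(- \frac{13}{3}\right) \left(-63\right) = 273$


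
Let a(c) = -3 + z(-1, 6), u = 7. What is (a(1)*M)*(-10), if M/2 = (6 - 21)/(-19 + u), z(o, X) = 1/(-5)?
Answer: 80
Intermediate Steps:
z(o, X) = -⅕
a(c) = -16/5 (a(c) = -3 - ⅕ = -16/5)
M = 5/2 (M = 2*((6 - 21)/(-19 + 7)) = 2*(-15/(-12)) = 2*(-15*(-1/12)) = 2*(5/4) = 5/2 ≈ 2.5000)
(a(1)*M)*(-10) = -16/5*5/2*(-10) = -8*(-10) = 80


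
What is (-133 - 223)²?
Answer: 126736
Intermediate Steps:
(-133 - 223)² = (-356)² = 126736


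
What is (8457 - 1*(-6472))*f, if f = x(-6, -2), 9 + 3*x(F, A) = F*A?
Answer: 14929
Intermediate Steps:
x(F, A) = -3 + A*F/3 (x(F, A) = -3 + (F*A)/3 = -3 + (A*F)/3 = -3 + A*F/3)
f = 1 (f = -3 + (1/3)*(-2)*(-6) = -3 + 4 = 1)
(8457 - 1*(-6472))*f = (8457 - 1*(-6472))*1 = (8457 + 6472)*1 = 14929*1 = 14929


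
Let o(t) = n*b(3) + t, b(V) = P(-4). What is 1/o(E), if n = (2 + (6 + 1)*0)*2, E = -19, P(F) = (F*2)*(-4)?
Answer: 1/109 ≈ 0.0091743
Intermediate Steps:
P(F) = -8*F (P(F) = (2*F)*(-4) = -8*F)
b(V) = 32 (b(V) = -8*(-4) = 32)
n = 4 (n = (2 + 7*0)*2 = (2 + 0)*2 = 2*2 = 4)
o(t) = 128 + t (o(t) = 4*32 + t = 128 + t)
1/o(E) = 1/(128 - 19) = 1/109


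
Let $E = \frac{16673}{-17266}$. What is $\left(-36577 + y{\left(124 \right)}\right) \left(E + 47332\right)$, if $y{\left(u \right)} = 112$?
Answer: $- \frac{29799841206135}{17266} \approx -1.7259 \cdot 10^{9}$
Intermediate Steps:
$E = - \frac{16673}{17266}$ ($E = 16673 \left(- \frac{1}{17266}\right) = - \frac{16673}{17266} \approx -0.96566$)
$\left(-36577 + y{\left(124 \right)}\right) \left(E + 47332\right) = \left(-36577 + 112\right) \left(- \frac{16673}{17266} + 47332\right) = \left(-36465\right) \frac{817217639}{17266} = - \frac{29799841206135}{17266}$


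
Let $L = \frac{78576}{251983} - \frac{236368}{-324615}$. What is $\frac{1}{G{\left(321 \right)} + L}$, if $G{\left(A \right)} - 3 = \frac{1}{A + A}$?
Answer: $\frac{1029685692390}{4161512744293} \approx 0.24743$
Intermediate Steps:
$G{\left(A \right)} = 3 + \frac{1}{2 A}$ ($G{\left(A \right)} = 3 + \frac{1}{A + A} = 3 + \frac{1}{2 A}$)
$L = \frac{5003980352}{4811615385}$ ($L = 78576 \cdot \frac{1}{251983} - - \frac{13904}{19095} = \frac{78576}{251983} + \frac{13904}{19095} = \frac{5003980352}{4811615385} \approx 1.04$)
$\frac{1}{G{\left(321 \right)} + L} = \frac{1}{\left(3 + \frac{1}{2 \cdot 321}\right) + \frac{5003980352}{4811615385}} = \frac{1}{\left(3 + \frac{1}{2} \cdot \frac{1}{321}\right) + \frac{5003980352}{4811615385}} = \frac{1}{\left(3 + \frac{1}{642}\right) + \frac{5003980352}{4811615385}} = \frac{1}{\frac{1927}{642} + \frac{5003980352}{4811615385}} = \frac{1}{\frac{4161512744293}{1029685692390}} = \frac{1029685692390}{4161512744293}$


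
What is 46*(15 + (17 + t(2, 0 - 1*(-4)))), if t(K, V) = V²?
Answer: 2208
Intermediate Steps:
46*(15 + (17 + t(2, 0 - 1*(-4)))) = 46*(15 + (17 + (0 - 1*(-4))²)) = 46*(15 + (17 + (0 + 4)²)) = 46*(15 + (17 + 4²)) = 46*(15 + (17 + 16)) = 46*(15 + 33) = 46*48 = 2208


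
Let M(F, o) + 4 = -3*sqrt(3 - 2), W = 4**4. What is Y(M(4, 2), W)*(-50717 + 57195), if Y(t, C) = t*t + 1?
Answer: 323900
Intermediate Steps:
W = 256
M(F, o) = -7 (M(F, o) = -4 - 3*sqrt(3 - 2) = -4 - 3*sqrt(1) = -4 - 3*1 = -4 - 3 = -7)
Y(t, C) = 1 + t**2 (Y(t, C) = t**2 + 1 = 1 + t**2)
Y(M(4, 2), W)*(-50717 + 57195) = (1 + (-7)**2)*(-50717 + 57195) = (1 + 49)*6478 = 50*6478 = 323900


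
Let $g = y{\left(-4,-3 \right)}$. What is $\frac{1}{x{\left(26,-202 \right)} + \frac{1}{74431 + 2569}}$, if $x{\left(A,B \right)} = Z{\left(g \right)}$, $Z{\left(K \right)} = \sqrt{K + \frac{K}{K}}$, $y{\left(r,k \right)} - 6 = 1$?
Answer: $- \frac{77000}{47431999999} + \frac{11858000000 \sqrt{2}}{47431999999} \approx 0.35355$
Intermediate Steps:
$y{\left(r,k \right)} = 7$ ($y{\left(r,k \right)} = 6 + 1 = 7$)
$g = 7$
$Z{\left(K \right)} = \sqrt{1 + K}$ ($Z{\left(K \right)} = \sqrt{K + 1} = \sqrt{1 + K}$)
$x{\left(A,B \right)} = 2 \sqrt{2}$ ($x{\left(A,B \right)} = \sqrt{1 + 7} = \sqrt{8} = 2 \sqrt{2}$)
$\frac{1}{x{\left(26,-202 \right)} + \frac{1}{74431 + 2569}} = \frac{1}{2 \sqrt{2} + \frac{1}{74431 + 2569}} = \frac{1}{2 \sqrt{2} + \frac{1}{77000}} = \frac{1}{\frac{1}{77000} + 2 \sqrt{2}}$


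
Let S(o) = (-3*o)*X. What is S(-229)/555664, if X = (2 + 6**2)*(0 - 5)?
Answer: -65265/277832 ≈ -0.23491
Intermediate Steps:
X = -190 (X = (2 + 36)*(-5) = 38*(-5) = -190)
S(o) = 570*o (S(o) = -3*o*(-190) = 570*o)
S(-229)/555664 = (570*(-229))/555664 = -130530*1/555664 = -65265/277832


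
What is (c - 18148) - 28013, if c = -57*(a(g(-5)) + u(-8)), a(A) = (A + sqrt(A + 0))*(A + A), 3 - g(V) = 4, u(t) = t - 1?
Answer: -45762 + 114*I ≈ -45762.0 + 114.0*I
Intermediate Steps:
u(t) = -1 + t
g(V) = -1 (g(V) = 3 - 1*4 = 3 - 4 = -1)
a(A) = 2*A*(A + sqrt(A)) (a(A) = (A + sqrt(A))*(2*A) = 2*A*(A + sqrt(A)))
c = 399 + 114*I (c = -57*((2*(-1)**2 + 2*(-1)**(3/2)) + (-1 - 8)) = -57*((2*1 + 2*(-I)) - 9) = -57*((2 - 2*I) - 9) = -57*(-7 - 2*I) = 399 + 114*I ≈ 399.0 + 114.0*I)
(c - 18148) - 28013 = ((399 + 114*I) - 18148) - 28013 = (-17749 + 114*I) - 28013 = -45762 + 114*I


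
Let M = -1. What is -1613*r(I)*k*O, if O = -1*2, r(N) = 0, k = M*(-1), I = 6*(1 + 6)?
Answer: 0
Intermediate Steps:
I = 42 (I = 6*7 = 42)
k = 1 (k = -1*(-1) = 1)
O = -2
-1613*r(I)*k*O = -1613*0*1*(-2) = -0*(-2) = -1613*0 = 0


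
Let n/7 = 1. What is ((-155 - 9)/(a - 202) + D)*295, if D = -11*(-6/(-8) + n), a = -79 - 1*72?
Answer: -35316515/1412 ≈ -25012.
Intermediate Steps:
n = 7 (n = 7*1 = 7)
a = -151 (a = -79 - 72 = -151)
D = -341/4 (D = -11*(-6/(-8) + 7) = -11*(-6*(-1/8) + 7) = -11*(3/4 + 7) = -11*31/4 = -341/4 ≈ -85.250)
((-155 - 9)/(a - 202) + D)*295 = ((-155 - 9)/(-151 - 202) - 341/4)*295 = (-164/(-353) - 341/4)*295 = (-164*(-1/353) - 341/4)*295 = (164/353 - 341/4)*295 = -119717/1412*295 = -35316515/1412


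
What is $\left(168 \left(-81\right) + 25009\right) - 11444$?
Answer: $-43$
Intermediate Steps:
$\left(168 \left(-81\right) + 25009\right) - 11444 = \left(-13608 + 25009\right) - 11444 = 11401 - 11444 = -43$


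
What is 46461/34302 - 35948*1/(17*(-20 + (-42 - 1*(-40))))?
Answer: 18946435/194378 ≈ 97.472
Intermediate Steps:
46461/34302 - 35948*1/(17*(-20 + (-42 - 1*(-40)))) = 46461*(1/34302) - 35948*1/(17*(-20 + (-42 + 40))) = 15487/11434 - 35948*1/(17*(-20 - 2)) = 15487/11434 - 35948/((-22*17)) = 15487/11434 - 35948/(-374) = 15487/11434 - 35948*(-1/374) = 15487/11434 + 1634/17 = 18946435/194378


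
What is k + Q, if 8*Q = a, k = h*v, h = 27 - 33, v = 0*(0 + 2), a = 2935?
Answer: 2935/8 ≈ 366.88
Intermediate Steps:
v = 0 (v = 0*2 = 0)
h = -6
k = 0 (k = -6*0 = 0)
Q = 2935/8 (Q = (⅛)*2935 = 2935/8 ≈ 366.88)
k + Q = 0 + 2935/8 = 2935/8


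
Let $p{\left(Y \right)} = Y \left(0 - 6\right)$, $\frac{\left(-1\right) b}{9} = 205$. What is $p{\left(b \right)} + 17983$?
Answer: $29053$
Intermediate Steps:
$b = -1845$ ($b = \left(-9\right) 205 = -1845$)
$p{\left(Y \right)} = - 6 Y$ ($p{\left(Y \right)} = Y \left(-6\right) = - 6 Y$)
$p{\left(b \right)} + 17983 = \left(-6\right) \left(-1845\right) + 17983 = 11070 + 17983 = 29053$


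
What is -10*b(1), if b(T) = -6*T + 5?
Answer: 10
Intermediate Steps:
b(T) = 5 - 6*T
-10*b(1) = -10*(5 - 6*1) = -10*(5 - 6) = -10*(-1) = 10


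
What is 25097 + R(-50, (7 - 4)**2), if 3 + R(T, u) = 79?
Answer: 25173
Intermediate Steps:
R(T, u) = 76 (R(T, u) = -3 + 79 = 76)
25097 + R(-50, (7 - 4)**2) = 25097 + 76 = 25173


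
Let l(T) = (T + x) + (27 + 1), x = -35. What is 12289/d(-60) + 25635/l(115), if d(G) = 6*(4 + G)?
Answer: 202393/1008 ≈ 200.79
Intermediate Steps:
d(G) = 24 + 6*G
l(T) = -7 + T (l(T) = (T - 35) + (27 + 1) = (-35 + T) + 28 = -7 + T)
12289/d(-60) + 25635/l(115) = 12289/(24 + 6*(-60)) + 25635/(-7 + 115) = 12289/(24 - 360) + 25635/108 = 12289/(-336) + 25635*(1/108) = 12289*(-1/336) + 8545/36 = -12289/336 + 8545/36 = 202393/1008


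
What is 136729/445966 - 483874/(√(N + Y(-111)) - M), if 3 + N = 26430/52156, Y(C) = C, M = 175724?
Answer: 1098972922320403882293/359118843219167502230 + 1451622*I*√8575828534/805260587621405 ≈ 3.0602 + 0.00016694*I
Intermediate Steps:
N = -65019/26078 (N = -3 + 26430/52156 = -3 + 26430*(1/52156) = -3 + 13215/26078 = -65019/26078 ≈ -2.4933)
136729/445966 - 483874/(√(N + Y(-111)) - M) = 136729/445966 - 483874/(√(-65019/26078 - 111) - 1*175724) = 136729*(1/445966) - 483874/(√(-2959677/26078) - 175724) = 136729/445966 - 483874/(3*I*√8575828534/26078 - 175724) = 136729/445966 - 483874/(-175724 + 3*I*√8575828534/26078)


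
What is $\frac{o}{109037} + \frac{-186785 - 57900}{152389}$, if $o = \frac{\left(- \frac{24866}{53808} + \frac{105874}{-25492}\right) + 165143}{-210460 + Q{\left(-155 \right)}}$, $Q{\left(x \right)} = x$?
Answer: $- \frac{963459041378280536363147}{600036382801896425290440} \approx -1.6057$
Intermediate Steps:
$o = - \frac{28314494000423}{36111877723080}$ ($o = \frac{\left(- \frac{24866}{53808} + \frac{105874}{-25492}\right) + 165143}{-210460 - 155} = \frac{\left(\left(-24866\right) \frac{1}{53808} + 105874 \left(- \frac{1}{25492}\right)\right) + 165143}{-210615} = \left(\left(- \frac{12433}{26904} - \frac{52937}{12746}\right) + 165143\right) \left(- \frac{1}{210615}\right) = \left(- \frac{791344033}{171459192} + 165143\right) \left(- \frac{1}{210615}\right) = \frac{28314494000423}{171459192} \left(- \frac{1}{210615}\right) = - \frac{28314494000423}{36111877723080} \approx -0.78408$)
$\frac{o}{109037} + \frac{-186785 - 57900}{152389} = - \frac{28314494000423}{36111877723080 \cdot 109037} + \frac{-186785 - 57900}{152389} = \left(- \frac{28314494000423}{36111877723080}\right) \frac{1}{109037} - \frac{244685}{152389} = - \frac{28314494000423}{3937530811291473960} - \frac{244685}{152389} = - \frac{963459041378280536363147}{600036382801896425290440}$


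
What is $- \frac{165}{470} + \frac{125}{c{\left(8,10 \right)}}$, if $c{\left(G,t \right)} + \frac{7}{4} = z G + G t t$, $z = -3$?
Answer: $- \frac{55201}{291118} \approx -0.18962$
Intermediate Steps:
$c{\left(G,t \right)} = - \frac{7}{4} - 3 G + G t^{2}$ ($c{\left(G,t \right)} = - \frac{7}{4} - \left(3 G - G t t\right) = - \frac{7}{4} + \left(- 3 G + G t^{2}\right) = - \frac{7}{4} - 3 G + G t^{2}$)
$- \frac{165}{470} + \frac{125}{c{\left(8,10 \right)}} = - \frac{165}{470} + \frac{125}{- \frac{7}{4} - 24 + 8 \cdot 10^{2}} = \left(-165\right) \frac{1}{470} + \frac{125}{- \frac{7}{4} - 24 + 8 \cdot 100} = - \frac{33}{94} + \frac{125}{- \frac{7}{4} - 24 + 800} = - \frac{33}{94} + \frac{125}{\frac{3097}{4}} = - \frac{33}{94} + 125 \cdot \frac{4}{3097} = - \frac{33}{94} + \frac{500}{3097} = - \frac{55201}{291118}$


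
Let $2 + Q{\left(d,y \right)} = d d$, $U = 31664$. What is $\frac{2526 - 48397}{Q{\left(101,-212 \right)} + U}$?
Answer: $- \frac{45871}{41863} \approx -1.0957$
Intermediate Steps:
$Q{\left(d,y \right)} = -2 + d^{2}$ ($Q{\left(d,y \right)} = -2 + d d = -2 + d^{2}$)
$\frac{2526 - 48397}{Q{\left(101,-212 \right)} + U} = \frac{2526 - 48397}{\left(-2 + 101^{2}\right) + 31664} = - \frac{45871}{\left(-2 + 10201\right) + 31664} = - \frac{45871}{10199 + 31664} = - \frac{45871}{41863}$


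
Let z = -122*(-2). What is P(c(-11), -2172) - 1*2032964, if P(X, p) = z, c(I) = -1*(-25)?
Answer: -2032720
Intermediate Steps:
c(I) = 25
z = 244
P(X, p) = 244
P(c(-11), -2172) - 1*2032964 = 244 - 1*2032964 = 244 - 2032964 = -2032720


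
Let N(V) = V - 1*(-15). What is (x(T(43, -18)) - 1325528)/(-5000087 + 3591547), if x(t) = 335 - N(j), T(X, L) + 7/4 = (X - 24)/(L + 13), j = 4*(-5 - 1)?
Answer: 47328/50305 ≈ 0.94082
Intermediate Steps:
j = -24 (j = 4*(-6) = -24)
N(V) = 15 + V (N(V) = V + 15 = 15 + V)
T(X, L) = -7/4 + (-24 + X)/(13 + L) (T(X, L) = -7/4 + (X - 24)/(L + 13) = -7/4 + (-24 + X)/(13 + L))
x(t) = 344 (x(t) = 335 - (15 - 24) = 335 - 1*(-9) = 335 + 9 = 344)
(x(T(43, -18)) - 1325528)/(-5000087 + 3591547) = (344 - 1325528)/(-5000087 + 3591547) = -1325184/(-1408540) = -1325184*(-1/1408540) = 47328/50305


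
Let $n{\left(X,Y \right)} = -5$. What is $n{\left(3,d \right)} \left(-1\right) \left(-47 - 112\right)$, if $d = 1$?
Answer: $-795$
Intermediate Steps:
$n{\left(3,d \right)} \left(-1\right) \left(-47 - 112\right) = \left(-5\right) \left(-1\right) \left(-47 - 112\right) = 5 \left(-159\right) = -795$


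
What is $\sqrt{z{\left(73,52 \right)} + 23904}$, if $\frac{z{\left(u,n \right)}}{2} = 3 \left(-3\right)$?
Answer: $3 \sqrt{2654} \approx 154.55$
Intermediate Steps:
$z{\left(u,n \right)} = -18$ ($z{\left(u,n \right)} = 2 \cdot 3 \left(-3\right) = 2 \left(-9\right) = -18$)
$\sqrt{z{\left(73,52 \right)} + 23904} = \sqrt{-18 + 23904} = \sqrt{23886} = 3 \sqrt{2654}$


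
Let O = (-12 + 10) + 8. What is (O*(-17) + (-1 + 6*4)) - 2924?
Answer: -3003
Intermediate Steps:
O = 6 (O = -2 + 8 = 6)
(O*(-17) + (-1 + 6*4)) - 2924 = (6*(-17) + (-1 + 6*4)) - 2924 = (-102 + (-1 + 24)) - 2924 = (-102 + 23) - 2924 = -79 - 2924 = -3003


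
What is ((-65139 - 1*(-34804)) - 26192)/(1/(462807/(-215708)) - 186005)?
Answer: 26161091289/86084631743 ≈ 0.30390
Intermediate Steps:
((-65139 - 1*(-34804)) - 26192)/(1/(462807/(-215708)) - 186005) = ((-65139 + 34804) - 26192)/(1/(462807*(-1/215708)) - 186005) = (-30335 - 26192)/(1/(-462807/215708) - 186005) = -56527/(-215708/462807 - 186005) = -56527/(-86084631743/462807) = -56527*(-462807/86084631743) = 26161091289/86084631743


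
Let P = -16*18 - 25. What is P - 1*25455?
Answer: -25768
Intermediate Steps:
P = -313 (P = -288 - 25 = -313)
P - 1*25455 = -313 - 1*25455 = -313 - 25455 = -25768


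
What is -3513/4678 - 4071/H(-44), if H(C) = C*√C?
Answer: -3513/4678 - 4071*I*√11/968 ≈ -0.75096 - 13.948*I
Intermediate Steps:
H(C) = C^(3/2)
-3513/4678 - 4071/H(-44) = -3513/4678 - 4071*I*√11/968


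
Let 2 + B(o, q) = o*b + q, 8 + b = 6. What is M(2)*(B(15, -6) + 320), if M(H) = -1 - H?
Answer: -846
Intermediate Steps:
b = -2 (b = -8 + 6 = -2)
B(o, q) = -2 + q - 2*o (B(o, q) = -2 + (o*(-2) + q) = -2 + (-2*o + q) = -2 + (q - 2*o) = -2 + q - 2*o)
M(2)*(B(15, -6) + 320) = (-1 - 1*2)*((-2 - 6 - 2*15) + 320) = (-1 - 2)*((-2 - 6 - 30) + 320) = -3*(-38 + 320) = -3*282 = -846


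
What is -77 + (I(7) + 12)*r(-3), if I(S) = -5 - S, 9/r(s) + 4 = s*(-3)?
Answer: -77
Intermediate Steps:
r(s) = 9/(-4 - 3*s) (r(s) = 9/(-4 + s*(-3)) = 9/(-4 - 3*s))
-77 + (I(7) + 12)*r(-3) = -77 + ((-5 - 1*7) + 12)*(-9/(4 + 3*(-3))) = -77 + ((-5 - 7) + 12)*(-9/(4 - 9)) = -77 + (-12 + 12)*(-9/(-5)) = -77 + 0*(-9*(-⅕)) = -77 + 0*(9/5) = -77 + 0 = -77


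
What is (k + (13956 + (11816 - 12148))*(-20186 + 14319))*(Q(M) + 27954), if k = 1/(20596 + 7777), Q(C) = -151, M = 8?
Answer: -63054725723516349/28373 ≈ -2.2223e+12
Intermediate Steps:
k = 1/28373 ≈ 3.5245e-5
(k + (13956 + (11816 - 12148))*(-20186 + 14319))*(Q(M) + 27954) = (1/28373 + (13956 + (11816 - 12148))*(-20186 + 14319))*(-151 + 27954) = (1/28373 + (13956 - 332)*(-5867))*27803 = (1/28373 + 13624*(-5867))*27803 = (1/28373 - 79932008)*27803 = -2267910862983/28373*27803 = -63054725723516349/28373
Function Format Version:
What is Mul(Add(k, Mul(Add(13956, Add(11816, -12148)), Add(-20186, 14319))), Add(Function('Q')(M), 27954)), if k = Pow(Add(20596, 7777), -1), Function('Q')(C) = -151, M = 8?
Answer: Rational(-63054725723516349, 28373) ≈ -2.2223e+12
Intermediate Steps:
k = Rational(1, 28373) (k = Pow(28373, -1) = Rational(1, 28373) ≈ 3.5245e-5)
Mul(Add(k, Mul(Add(13956, Add(11816, -12148)), Add(-20186, 14319))), Add(Function('Q')(M), 27954)) = Mul(Add(Rational(1, 28373), Mul(Add(13956, Add(11816, -12148)), Add(-20186, 14319))), Add(-151, 27954)) = Mul(Add(Rational(1, 28373), Mul(Add(13956, -332), -5867)), 27803) = Mul(Add(Rational(1, 28373), Mul(13624, -5867)), 27803) = Mul(Add(Rational(1, 28373), -79932008), 27803) = Mul(Rational(-2267910862983, 28373), 27803) = Rational(-63054725723516349, 28373)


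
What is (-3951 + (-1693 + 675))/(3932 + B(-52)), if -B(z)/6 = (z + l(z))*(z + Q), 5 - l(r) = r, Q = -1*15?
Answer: -4969/5942 ≈ -0.83625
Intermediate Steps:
Q = -15
l(r) = 5 - r
B(z) = 450 - 30*z (B(z) = -6*(z + (5 - z))*(z - 15) = -30*(-15 + z) = -6*(-75 + 5*z) = 450 - 30*z)
(-3951 + (-1693 + 675))/(3932 + B(-52)) = (-3951 + (-1693 + 675))/(3932 + (450 - 30*(-52))) = (-3951 - 1018)/(3932 + (450 + 1560)) = -4969/(3932 + 2010) = -4969/5942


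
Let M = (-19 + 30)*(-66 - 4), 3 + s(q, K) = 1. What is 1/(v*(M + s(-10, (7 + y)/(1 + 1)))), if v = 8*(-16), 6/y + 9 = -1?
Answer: 1/98816 ≈ 1.0120e-5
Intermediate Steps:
y = -⅗ (y = 6/(-9 - 1) = 6/(-10) = 6*(-⅒) = -⅗ ≈ -0.60000)
s(q, K) = -2 (s(q, K) = -3 + 1 = -2)
M = -770 (M = 11*(-70) = -770)
v = -128
1/(v*(M + s(-10, (7 + y)/(1 + 1)))) = 1/(-128*(-770 - 2)) = 1/(-128*(-772)) = 1/98816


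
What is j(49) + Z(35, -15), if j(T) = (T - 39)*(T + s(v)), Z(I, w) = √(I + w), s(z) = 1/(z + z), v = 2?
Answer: 985/2 + 2*√5 ≈ 496.97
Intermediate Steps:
s(z) = 1/(2*z)
j(T) = (-39 + T)*(¼ + T) (j(T) = (T - 39)*(T + (½)/2) = (-39 + T)*(T + (½)*(½)) = (-39 + T)*(T + ¼) = (-39 + T)*(¼ + T))
j(49) + Z(35, -15) = (-39/4 + 49² - 155/4*49) + √(35 - 15) = (-39/4 + 2401 - 7595/4) + √20 = 985/2 + 2*√5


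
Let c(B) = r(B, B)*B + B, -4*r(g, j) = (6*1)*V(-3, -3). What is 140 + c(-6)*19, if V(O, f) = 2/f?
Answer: -88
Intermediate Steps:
r(g, j) = 1 (r(g, j) = -6*1*2/(-3)/4 = -3*2*(-⅓)/2 = -3*(-2)/(2*3) = -¼*(-4) = 1)
c(B) = 2*B (c(B) = 1*B + B = B + B = 2*B)
140 + c(-6)*19 = 140 + (2*(-6))*19 = 140 - 12*19 = 140 - 228 = -88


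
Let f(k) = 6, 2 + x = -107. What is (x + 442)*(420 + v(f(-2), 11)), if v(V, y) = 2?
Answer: 140526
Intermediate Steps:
x = -109 (x = -2 - 107 = -109)
(x + 442)*(420 + v(f(-2), 11)) = (-109 + 442)*(420 + 2) = 333*422 = 140526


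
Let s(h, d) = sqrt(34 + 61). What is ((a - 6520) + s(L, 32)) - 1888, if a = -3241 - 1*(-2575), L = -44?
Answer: -9074 + sqrt(95) ≈ -9064.3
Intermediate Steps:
a = -666 (a = -3241 + 2575 = -666)
s(h, d) = sqrt(95)
((a - 6520) + s(L, 32)) - 1888 = ((-666 - 6520) + sqrt(95)) - 1888 = (-7186 + sqrt(95)) - 1888 = -9074 + sqrt(95)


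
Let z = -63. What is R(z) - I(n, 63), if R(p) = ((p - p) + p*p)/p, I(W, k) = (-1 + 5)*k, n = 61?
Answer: -315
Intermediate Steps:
I(W, k) = 4*k
R(p) = p (R(p) = (0 + p**2)/p = p**2/p = p)
R(z) - I(n, 63) = -63 - 4*63 = -63 - 1*252 = -63 - 252 = -315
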